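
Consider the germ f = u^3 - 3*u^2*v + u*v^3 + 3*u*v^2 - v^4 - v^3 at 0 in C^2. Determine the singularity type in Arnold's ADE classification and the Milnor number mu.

Type E_{7}, Milnor number mu = 7.

The Hessian of f at 0 has rank 0. Corank 2; j^3 = (u - v)^3 is a perfect cube, so E-series; the 4-jet and mu = 7 give E_7.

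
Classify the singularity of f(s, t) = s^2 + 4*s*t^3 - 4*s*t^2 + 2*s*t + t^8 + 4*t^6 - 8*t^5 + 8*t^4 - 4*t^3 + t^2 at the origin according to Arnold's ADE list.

The Hessian of f at 0 is [[2, 2], [2, 2]] with rank 1, so corank 1. A Groebner basis of the Jacobian ideal J(f) in C{s,t} is {s^3 - 8*s^2 + 23*s*t^2 - 6*s*t - 2*s + 6*t^2 - 2*t, s^2*t + 2*s^2 - 4*s*t^2 + 2*s*t + s/2 - t^2 + t/2, s/2 + t^3 - t^2 + t/2}; counting standard monomials gives mu = 7. Corank 1: A-series; mu = 7 gives A_7.

A_7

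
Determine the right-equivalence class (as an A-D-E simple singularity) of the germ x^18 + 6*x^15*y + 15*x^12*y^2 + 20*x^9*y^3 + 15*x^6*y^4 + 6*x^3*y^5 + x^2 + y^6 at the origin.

The Hessian of f at 0 has rank 1. Corank 1: A-series; mu = 5 gives A_5.

A_{5}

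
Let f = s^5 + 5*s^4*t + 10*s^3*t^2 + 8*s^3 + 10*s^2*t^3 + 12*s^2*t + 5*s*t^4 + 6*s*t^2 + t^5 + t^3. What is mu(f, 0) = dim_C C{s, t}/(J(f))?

8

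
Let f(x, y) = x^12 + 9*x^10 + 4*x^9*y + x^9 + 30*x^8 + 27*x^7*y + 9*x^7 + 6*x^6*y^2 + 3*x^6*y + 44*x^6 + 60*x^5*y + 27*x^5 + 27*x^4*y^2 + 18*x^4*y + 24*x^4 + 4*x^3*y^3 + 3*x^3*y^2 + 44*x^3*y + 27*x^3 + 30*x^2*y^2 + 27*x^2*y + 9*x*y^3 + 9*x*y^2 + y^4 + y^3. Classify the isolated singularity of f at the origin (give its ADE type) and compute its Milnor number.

Type E_{7}, Milnor number mu = 7.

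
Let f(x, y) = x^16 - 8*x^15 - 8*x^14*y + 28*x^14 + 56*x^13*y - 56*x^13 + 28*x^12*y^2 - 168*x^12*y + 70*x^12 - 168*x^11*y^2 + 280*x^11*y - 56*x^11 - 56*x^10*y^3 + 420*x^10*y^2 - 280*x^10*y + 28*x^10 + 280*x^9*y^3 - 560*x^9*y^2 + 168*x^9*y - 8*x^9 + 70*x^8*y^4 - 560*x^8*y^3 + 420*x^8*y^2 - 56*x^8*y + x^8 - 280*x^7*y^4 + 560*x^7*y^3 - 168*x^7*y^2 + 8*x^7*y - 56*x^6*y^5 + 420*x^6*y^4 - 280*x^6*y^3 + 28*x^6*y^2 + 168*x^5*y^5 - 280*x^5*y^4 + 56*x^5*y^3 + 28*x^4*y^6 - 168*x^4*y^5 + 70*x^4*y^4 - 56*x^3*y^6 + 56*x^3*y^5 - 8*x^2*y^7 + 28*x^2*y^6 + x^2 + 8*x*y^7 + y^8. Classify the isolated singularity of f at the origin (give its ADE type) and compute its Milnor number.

Type A_7, Milnor number mu = 7.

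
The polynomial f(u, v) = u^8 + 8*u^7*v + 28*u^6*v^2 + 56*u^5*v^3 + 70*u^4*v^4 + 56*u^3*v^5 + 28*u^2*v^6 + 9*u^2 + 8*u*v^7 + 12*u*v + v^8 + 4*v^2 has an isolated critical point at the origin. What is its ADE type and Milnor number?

The Hessian of f at 0 is [[18, 12], [12, 8]] with rank 1, so corank 1. A Groebner basis of the Jacobian ideal J(f) in C{u,v} is {v^7, u + 2*v/3}; counting standard monomials gives mu = 7. Corank 1: A-series; mu = 7 gives A_7.

Type A_7, Milnor number mu = 7.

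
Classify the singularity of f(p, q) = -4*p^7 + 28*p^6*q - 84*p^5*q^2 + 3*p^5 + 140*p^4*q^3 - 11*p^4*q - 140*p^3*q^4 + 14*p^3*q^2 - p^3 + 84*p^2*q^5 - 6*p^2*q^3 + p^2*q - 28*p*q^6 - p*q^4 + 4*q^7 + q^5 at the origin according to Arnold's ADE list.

D_{6}

The Hessian of f at 0 has rank 0. Corank 2; j^3 = -p^2*(p - q) has shape L^2 M (L != M), so D-series; mu = 6 gives D_6.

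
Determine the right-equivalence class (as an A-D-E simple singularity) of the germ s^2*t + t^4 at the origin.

D_{5}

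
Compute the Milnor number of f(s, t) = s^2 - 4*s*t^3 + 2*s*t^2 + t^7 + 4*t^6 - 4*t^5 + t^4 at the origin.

The Hessian of f at 0 has rank 1. Corank 1: A-series; mu = 6 gives A_6.

6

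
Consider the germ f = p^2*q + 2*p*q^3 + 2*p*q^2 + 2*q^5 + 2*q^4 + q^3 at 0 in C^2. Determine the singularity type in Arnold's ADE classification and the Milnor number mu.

The Hessian of f at 0 is [[0, 0], [0, 0]] with rank 0, so corank 2. A Groebner basis of the Jacobian ideal J(f) in C{p,q} is {p^3 - 3*p^2/4 - 5*p*q/2 - 7*q^2/4, p^2*q + p^2/2 + 2*p*q + 3*q^2/2, -p^2/4 + p*q^2 - 3*p*q/2 - 5*q^2/4, p*q + q^3 + q^2}; counting standard monomials gives mu = 6. Corank 2; j^3 = q*(p + q)^2 has shape L^2 M (L != M), so D-series; mu = 6 gives D_6.

Type D_6, Milnor number mu = 6.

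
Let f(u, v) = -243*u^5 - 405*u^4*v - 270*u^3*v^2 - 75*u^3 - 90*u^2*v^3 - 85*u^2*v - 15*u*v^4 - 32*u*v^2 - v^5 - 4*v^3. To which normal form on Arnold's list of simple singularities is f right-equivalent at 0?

The Hessian of f at 0 has rank 0. Corank 2; j^3 = -(3*u + v)*(5*u + 2*v)^2 has shape L^2 M (L != M), so D-series; mu = 6 gives D_6.

D_6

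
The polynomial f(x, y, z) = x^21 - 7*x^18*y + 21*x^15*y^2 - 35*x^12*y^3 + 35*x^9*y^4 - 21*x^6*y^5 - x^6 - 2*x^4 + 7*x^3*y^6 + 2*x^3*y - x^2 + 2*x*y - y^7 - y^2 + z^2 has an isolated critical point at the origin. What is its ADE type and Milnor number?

The Hessian of f at 0 is [[-2, 2, 0], [2, -2, 0], [0, 0, 2]] with rank 2, so corank 1. A Groebner basis of the Jacobian ideal J(f) in C{x,y,z} is {x*y + y^4 - y^2, x*y^2 + x/3 - 2*y^3/3 - y/3, x^2 - 2*x*y + y^2, z}; counting standard monomials gives mu = 6. Corank 1: A-series; mu = 6 gives A_6.

Type A_{6}, Milnor number mu = 6.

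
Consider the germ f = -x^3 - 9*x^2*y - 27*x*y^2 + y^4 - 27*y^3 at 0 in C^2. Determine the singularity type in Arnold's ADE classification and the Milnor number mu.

Type E6, Milnor number mu = 6.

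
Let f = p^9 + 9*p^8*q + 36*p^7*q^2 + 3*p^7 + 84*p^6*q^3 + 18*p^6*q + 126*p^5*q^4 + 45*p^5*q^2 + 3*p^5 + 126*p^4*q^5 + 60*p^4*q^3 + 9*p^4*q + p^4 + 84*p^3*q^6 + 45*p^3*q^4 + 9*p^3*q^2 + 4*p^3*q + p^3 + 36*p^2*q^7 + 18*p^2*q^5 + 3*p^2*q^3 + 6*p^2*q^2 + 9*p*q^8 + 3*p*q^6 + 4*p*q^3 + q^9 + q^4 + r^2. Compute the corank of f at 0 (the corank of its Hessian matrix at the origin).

The Hessian at 0 is [[0, 0, 0], [0, 0, 0], [0, 0, 2]] of rank 1; hence corank 2.

2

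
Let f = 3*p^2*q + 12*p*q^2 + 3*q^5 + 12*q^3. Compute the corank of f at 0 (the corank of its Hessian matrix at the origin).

2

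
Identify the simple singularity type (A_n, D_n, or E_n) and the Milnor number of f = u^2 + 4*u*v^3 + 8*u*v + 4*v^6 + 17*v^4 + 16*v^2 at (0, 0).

Type A_{3}, Milnor number mu = 3.

The Hessian of f at 0 is [[2, 8], [8, 32]] with rank 1, so corank 1. A Groebner basis of the Jacobian ideal J(f) in C{u,v} is {v^3, u + 4*v}; counting standard monomials gives mu = 3. Corank 1: A-series; mu = 3 gives A_3.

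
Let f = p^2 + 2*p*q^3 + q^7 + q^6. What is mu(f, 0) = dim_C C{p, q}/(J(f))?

6

The Hessian of f at 0 has rank 1. Corank 1: A-series; mu = 6 gives A_6.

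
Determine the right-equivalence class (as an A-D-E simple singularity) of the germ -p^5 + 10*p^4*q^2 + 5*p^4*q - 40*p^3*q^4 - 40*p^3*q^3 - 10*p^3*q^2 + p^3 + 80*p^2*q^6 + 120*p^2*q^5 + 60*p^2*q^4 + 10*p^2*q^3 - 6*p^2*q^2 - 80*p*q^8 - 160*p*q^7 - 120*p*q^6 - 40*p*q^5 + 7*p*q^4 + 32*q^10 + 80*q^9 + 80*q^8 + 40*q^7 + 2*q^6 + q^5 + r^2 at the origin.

E8

The Hessian of f at 0 has rank 1. Corank 2; j^3 = p^3 is a perfect cube, so E-series; the 5-jet and mu = 8 give E_8.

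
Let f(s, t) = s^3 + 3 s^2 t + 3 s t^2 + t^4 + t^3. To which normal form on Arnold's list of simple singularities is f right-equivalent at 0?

E_{6}

The Hessian of f at 0 is [[0, 0], [0, 0]] with rank 0, so corank 2. A Groebner basis of the Jacobian ideal J(f) in C{s,t} is {t^3, s^2 + 2*s*t + t^2}; counting standard monomials gives mu = 6. Corank 2; j^3 = (s + t)^3 is a perfect cube, so E-series; the 4-jet and mu = 6 give E_6.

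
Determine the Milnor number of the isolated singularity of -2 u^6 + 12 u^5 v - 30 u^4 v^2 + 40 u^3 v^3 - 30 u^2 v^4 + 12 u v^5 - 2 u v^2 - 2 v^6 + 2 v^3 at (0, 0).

The Hessian of f at 0 has rank 0. Corank 2; j^3 = -2*v^2*(u - v) has shape L^2 M (L != M), so D-series; mu = 7 gives D_7.

7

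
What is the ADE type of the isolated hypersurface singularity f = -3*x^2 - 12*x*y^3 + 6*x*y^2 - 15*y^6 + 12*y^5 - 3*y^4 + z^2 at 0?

A5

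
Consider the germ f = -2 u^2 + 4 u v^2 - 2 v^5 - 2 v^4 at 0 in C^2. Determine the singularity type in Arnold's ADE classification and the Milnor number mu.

The Hessian of f at 0 is [[-4, 0], [0, 0]] with rank 1, so corank 1. A Groebner basis of the Jacobian ideal J(f) in C{u,v} is {u^2, -u + v^2}; counting standard monomials gives mu = 4. Corank 1: A-series; mu = 4 gives A_4.

Type A_{4}, Milnor number mu = 4.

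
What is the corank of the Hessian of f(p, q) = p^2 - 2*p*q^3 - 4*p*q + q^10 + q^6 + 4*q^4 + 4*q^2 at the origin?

1

Hessian at 0 has rank 1.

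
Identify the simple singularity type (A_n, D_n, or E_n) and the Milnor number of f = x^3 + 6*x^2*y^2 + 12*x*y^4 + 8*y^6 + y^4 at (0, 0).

Type E_6, Milnor number mu = 6.

The Hessian of f at 0 is [[0, 0], [0, 0]] with rank 0, so corank 2. A Groebner basis of the Jacobian ideal J(f) in C{x,y} is {x^3, x^2*y, x^2/4 + x*y^2, y^3}; counting standard monomials gives mu = 6. Corank 2; j^3 = x^3 is a perfect cube, so E-series; the 4-jet and mu = 6 give E_6.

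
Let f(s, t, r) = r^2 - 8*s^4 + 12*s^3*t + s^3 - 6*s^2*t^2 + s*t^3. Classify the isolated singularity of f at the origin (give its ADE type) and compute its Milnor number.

Type E_{7}, Milnor number mu = 7.

The Hessian of f at 0 has rank 1. Corank 2; j^3 = s^3 is a perfect cube, so E-series; the 4-jet and mu = 7 give E_7.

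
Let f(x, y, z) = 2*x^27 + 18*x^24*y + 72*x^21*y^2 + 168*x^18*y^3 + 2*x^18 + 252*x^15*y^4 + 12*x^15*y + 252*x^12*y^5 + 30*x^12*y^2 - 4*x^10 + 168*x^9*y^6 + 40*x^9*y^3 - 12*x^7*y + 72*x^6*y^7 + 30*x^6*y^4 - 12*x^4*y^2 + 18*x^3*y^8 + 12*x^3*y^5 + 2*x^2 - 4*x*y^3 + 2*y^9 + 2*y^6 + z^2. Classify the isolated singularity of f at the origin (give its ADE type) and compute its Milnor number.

Type A_8, Milnor number mu = 8.

The Hessian of f at 0 has rank 2. Corank 1: A-series; mu = 8 gives A_8.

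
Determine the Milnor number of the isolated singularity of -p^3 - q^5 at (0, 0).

8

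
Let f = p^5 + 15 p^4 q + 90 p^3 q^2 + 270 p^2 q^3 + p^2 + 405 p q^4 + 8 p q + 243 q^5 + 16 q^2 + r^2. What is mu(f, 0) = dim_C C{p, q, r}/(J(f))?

The Hessian of f at 0 has rank 2. Corank 1: A-series; mu = 4 gives A_4.

4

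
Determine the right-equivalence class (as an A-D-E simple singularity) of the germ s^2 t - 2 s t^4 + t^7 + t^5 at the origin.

D6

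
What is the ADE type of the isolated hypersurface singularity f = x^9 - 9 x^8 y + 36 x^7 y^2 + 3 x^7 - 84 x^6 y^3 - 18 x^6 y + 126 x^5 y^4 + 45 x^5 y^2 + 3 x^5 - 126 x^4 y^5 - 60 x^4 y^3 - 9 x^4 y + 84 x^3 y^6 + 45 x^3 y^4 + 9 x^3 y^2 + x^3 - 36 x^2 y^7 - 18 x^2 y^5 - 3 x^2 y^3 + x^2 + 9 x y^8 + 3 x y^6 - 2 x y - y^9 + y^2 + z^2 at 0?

A2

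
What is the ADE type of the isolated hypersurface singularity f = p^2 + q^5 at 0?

A_{4}

The Hessian of f at 0 is [[2, 0], [0, 0]] with rank 1, so corank 1. A Groebner basis of the Jacobian ideal J(f) in C{p,q} is {q^4, p}; counting standard monomials gives mu = 4. Corank 1: A-series; mu = 4 gives A_4.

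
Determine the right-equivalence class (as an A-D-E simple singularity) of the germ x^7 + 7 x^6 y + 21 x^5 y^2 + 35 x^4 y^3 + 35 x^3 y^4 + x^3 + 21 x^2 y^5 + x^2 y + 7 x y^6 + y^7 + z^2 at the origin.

The Hessian of f at 0 has rank 1. Corank 2; j^3 = x^2*(x + y) has shape L^2 M (L != M), so D-series; mu = 8 gives D_8.

D8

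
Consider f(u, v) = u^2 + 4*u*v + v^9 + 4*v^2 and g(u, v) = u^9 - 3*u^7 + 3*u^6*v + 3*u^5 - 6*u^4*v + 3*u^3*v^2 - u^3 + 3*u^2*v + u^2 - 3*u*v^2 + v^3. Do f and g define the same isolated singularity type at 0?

No.

The Hessian of f at 0 has rank 1. Corank 1: A-series; mu = 8 gives A_8. The Hessian of g at 0 has rank 1. Corank 1: A-series; mu = 2 gives A_2. f is A_8 but g is A_2, hence not right-equivalent.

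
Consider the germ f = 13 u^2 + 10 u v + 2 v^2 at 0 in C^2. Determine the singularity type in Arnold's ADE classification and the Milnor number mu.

Type A_1, Milnor number mu = 1.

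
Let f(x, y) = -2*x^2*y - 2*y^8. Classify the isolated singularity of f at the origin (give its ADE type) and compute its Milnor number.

The Hessian of f at 0 has rank 0. Corank 2; j^3 = -2*x^2*y has shape L^2 M (L != M), so D-series; mu = 9 gives D_9.

Type D_{9}, Milnor number mu = 9.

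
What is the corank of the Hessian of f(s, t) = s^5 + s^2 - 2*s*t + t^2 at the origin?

1

Hessian at 0 has rank 1.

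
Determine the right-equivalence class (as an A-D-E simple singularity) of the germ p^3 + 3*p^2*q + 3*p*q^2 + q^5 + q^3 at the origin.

E_{8}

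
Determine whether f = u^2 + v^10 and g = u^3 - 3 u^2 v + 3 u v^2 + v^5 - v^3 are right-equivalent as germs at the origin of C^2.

The Hessian of f at 0 has rank 1. Corank 1: A-series; mu = 9 gives A_9. The Hessian of g at 0 has rank 0. Corank 2; j^3 = (u - v)^3 is a perfect cube, so E-series; the 5-jet and mu = 8 give E_8. f is A_9 but g is E_8, hence not right-equivalent.

No.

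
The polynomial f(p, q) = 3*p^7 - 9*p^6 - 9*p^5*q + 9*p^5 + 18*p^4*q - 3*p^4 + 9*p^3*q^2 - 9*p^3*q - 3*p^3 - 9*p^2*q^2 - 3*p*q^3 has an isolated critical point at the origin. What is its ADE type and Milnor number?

Type E7, Milnor number mu = 7.

The Hessian of f at 0 has rank 0. Corank 2; j^3 = -3*p^3 is a perfect cube, so E-series; the 4-jet and mu = 7 give E_7.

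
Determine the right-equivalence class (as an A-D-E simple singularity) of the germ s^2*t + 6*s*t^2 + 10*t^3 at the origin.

The Hessian of f at 0 is [[0, 0], [0, 0]] with rank 0, so corank 2. A Groebner basis of the Jacobian ideal J(f) in C{s,t} is {t^3, s^2 - 6*t^2, s*t + 3*t^2}; counting standard monomials gives mu = 4. Corank 2; j^3 = t*(s^2 + 6*s*t + 10*t^2) splits into three distinct lines over C (the quadratic factor has nonzero discriminant), so D_4.

D_4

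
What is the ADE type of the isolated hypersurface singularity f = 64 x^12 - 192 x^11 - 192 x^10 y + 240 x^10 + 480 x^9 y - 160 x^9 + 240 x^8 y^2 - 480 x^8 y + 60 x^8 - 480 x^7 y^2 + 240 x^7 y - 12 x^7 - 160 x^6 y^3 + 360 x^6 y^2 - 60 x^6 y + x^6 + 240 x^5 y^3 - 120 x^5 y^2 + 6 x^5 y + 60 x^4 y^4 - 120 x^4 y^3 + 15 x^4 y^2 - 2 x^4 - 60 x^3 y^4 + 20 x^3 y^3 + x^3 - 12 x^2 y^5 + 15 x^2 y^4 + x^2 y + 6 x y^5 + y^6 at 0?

D7

The Hessian of f at 0 is [[0, 0], [0, 0]] with rank 0, so corank 2. A Groebner basis of the Jacobian ideal J(f) in C{x,y} is {-x*y/6 + y^5, x*y^2, x^2 + x*y}; counting standard monomials gives mu = 7. Corank 2; j^3 = x^2*(x + y) has shape L^2 M (L != M), so D-series; mu = 7 gives D_7.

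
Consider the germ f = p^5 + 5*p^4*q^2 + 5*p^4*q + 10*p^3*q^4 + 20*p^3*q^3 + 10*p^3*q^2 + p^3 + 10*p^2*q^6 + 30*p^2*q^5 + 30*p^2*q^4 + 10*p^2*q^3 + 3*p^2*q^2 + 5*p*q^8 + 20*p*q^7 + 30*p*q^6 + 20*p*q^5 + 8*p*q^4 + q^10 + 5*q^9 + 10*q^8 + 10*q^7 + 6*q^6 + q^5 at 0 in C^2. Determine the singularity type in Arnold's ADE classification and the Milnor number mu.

Type E8, Milnor number mu = 8.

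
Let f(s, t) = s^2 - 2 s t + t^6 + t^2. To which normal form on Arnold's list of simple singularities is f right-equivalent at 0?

A5

The Hessian of f at 0 has rank 1. Corank 1: A-series; mu = 5 gives A_5.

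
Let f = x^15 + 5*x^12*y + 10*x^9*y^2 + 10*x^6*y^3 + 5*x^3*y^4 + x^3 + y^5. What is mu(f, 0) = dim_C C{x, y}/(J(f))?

8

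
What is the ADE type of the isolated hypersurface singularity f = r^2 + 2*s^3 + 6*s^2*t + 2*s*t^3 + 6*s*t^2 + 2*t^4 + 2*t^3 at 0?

The Hessian of f at 0 has rank 1. Corank 2; j^3 = 2*(s + t)^3 is a perfect cube, so E-series; the 4-jet and mu = 7 give E_7.

E_{7}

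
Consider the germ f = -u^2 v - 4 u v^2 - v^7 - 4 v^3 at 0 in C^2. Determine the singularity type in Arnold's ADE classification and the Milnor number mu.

Type D8, Milnor number mu = 8.

The Hessian of f at 0 has rank 0. Corank 2; j^3 = -v*(u + 2*v)^2 has shape L^2 M (L != M), so D-series; mu = 8 gives D_8.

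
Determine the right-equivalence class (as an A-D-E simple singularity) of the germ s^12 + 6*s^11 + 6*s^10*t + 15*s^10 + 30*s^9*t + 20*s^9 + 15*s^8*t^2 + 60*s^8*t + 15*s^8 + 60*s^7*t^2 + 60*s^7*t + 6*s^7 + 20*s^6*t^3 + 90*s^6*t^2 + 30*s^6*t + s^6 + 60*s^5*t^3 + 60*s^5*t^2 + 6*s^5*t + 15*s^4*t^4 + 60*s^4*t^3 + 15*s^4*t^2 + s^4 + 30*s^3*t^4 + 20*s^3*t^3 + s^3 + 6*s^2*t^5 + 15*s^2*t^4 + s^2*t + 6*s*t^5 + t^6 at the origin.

The Hessian of f at 0 has rank 0. Corank 2; j^3 = s^2*(s + t) has shape L^2 M (L != M), so D-series; mu = 7 gives D_7.

D_{7}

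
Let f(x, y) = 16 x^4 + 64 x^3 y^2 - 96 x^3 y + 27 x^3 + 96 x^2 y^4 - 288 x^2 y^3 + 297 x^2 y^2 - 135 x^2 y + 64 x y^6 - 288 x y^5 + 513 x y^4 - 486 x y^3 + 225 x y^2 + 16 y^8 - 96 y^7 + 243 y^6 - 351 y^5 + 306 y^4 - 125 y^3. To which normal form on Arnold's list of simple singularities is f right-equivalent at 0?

The Hessian of f at 0 is [[0, 0], [0, 0]] with rank 0, so corank 2. A Groebner basis of the Jacobian ideal J(f) in C{x,y} is {x^3 - 75*x^2/2 + 125*x*y - 625*y^2/6, x^2*y - 70*x^2/3 + 700*x*y/9 - 1750*y^2/27, -29*x^2/2 + x*y^2 + 145*x*y/3 - 725*y^2/18, -9*x^2 + 30*x*y + y^3 - 25*y^2}; counting standard monomials gives mu = 6. Corank 2; j^3 = (3*x - 5*y)^3 is a perfect cube, so E-series; the 4-jet and mu = 6 give E_6.

E_{6}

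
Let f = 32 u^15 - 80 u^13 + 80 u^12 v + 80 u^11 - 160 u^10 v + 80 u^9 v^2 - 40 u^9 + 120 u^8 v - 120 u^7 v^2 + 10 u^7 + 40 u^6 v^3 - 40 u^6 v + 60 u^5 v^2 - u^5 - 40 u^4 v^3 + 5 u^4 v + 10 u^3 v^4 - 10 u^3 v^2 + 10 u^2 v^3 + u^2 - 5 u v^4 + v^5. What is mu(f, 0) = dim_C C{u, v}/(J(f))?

4

The Hessian of f at 0 has rank 1. Corank 1: A-series; mu = 4 gives A_4.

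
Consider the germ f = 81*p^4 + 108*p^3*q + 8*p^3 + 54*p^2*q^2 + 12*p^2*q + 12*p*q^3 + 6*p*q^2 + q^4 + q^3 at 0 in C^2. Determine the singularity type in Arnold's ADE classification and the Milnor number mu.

Type E_{6}, Milnor number mu = 6.

The Hessian of f at 0 is [[0, 0], [0, 0]] with rank 0, so corank 2. A Groebner basis of the Jacobian ideal J(f) in C{p,q} is {q^4, p*q^2 + 4*q^3/9, p^2 + p*q + q^2/4}; counting standard monomials gives mu = 6. Corank 2; j^3 = (2*p + q)^3 is a perfect cube, so E-series; the 4-jet and mu = 6 give E_6.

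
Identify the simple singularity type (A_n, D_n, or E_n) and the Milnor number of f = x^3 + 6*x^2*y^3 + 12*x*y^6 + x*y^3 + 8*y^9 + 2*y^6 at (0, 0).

Type E_{7}, Milnor number mu = 7.

The Hessian of f at 0 is [[0, 0], [0, 0]] with rank 0, so corank 2. A Groebner basis of the Jacobian ideal J(f) in C{x,y} is {x^3, x*y^2, 3*x^2 + y^3}; counting standard monomials gives mu = 7. Corank 2; j^3 = x^3 is a perfect cube, so E-series; the 4-jet and mu = 7 give E_7.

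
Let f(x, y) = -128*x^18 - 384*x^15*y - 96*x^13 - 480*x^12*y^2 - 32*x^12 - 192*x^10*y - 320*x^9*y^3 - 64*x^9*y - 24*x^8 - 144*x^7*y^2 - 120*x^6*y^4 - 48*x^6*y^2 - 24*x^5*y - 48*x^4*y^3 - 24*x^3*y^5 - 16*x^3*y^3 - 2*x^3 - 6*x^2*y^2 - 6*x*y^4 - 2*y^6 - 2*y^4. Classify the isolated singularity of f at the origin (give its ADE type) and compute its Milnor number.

The Hessian of f at 0 is [[0, 0], [0, 0]] with rank 0, so corank 2. A Groebner basis of the Jacobian ideal J(f) in C{x,y} is {x^3, x^2*y, x^2/2 + x*y^2, y^3}; counting standard monomials gives mu = 6. Corank 2; j^3 = -2*x^3 is a perfect cube, so E-series; the 4-jet and mu = 6 give E_6.

Type E_{6}, Milnor number mu = 6.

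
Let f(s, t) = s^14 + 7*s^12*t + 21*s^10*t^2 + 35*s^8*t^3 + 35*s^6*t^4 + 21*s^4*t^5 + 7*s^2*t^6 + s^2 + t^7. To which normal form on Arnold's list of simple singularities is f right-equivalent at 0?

A_6

The Hessian of f at 0 has rank 1. Corank 1: A-series; mu = 6 gives A_6.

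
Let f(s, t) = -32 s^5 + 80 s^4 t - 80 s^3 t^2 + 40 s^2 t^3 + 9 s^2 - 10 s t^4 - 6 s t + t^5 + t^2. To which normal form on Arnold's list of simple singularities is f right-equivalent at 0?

A_4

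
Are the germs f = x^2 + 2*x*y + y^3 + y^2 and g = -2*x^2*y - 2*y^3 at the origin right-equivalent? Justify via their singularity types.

No.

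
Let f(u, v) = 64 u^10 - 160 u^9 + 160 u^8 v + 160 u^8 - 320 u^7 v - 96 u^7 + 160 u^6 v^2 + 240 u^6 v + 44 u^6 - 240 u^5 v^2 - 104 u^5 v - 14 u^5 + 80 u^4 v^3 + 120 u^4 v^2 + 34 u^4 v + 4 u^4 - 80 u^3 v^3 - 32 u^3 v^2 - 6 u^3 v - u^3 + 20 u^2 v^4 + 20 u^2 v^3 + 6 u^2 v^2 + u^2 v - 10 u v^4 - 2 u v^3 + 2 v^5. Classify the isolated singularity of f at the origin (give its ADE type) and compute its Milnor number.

Type D_6, Milnor number mu = 6.

The Hessian of f at 0 has rank 0. Corank 2; j^3 = -u^2*(u - v) has shape L^2 M (L != M), so D-series; mu = 6 gives D_6.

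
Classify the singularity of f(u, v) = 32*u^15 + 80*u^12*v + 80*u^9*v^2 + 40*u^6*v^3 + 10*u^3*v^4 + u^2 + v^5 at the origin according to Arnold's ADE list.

A_4

The Hessian of f at 0 is [[2, 0], [0, 0]] with rank 1, so corank 1. A Groebner basis of the Jacobian ideal J(f) in C{u,v} is {v^4, u}; counting standard monomials gives mu = 4. Corank 1: A-series; mu = 4 gives A_4.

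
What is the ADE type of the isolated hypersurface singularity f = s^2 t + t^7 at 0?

D_8

The Hessian of f at 0 is [[0, 0], [0, 0]] with rank 0, so corank 2. A Groebner basis of the Jacobian ideal J(f) in C{s,t} is {s^2/7 + t^6, s^3, s*t}; counting standard monomials gives mu = 8. Corank 2; j^3 = s^2*t has shape L^2 M (L != M), so D-series; mu = 8 gives D_8.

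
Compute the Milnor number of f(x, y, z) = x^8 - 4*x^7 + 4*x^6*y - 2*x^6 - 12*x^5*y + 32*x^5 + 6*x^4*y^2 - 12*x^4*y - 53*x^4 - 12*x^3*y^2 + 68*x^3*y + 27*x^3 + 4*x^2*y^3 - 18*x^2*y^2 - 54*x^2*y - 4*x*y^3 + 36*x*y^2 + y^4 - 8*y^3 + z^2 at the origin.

The Hessian of f at 0 has rank 1. Corank 2; j^3 = (3*x - 2*y)^3 is a perfect cube, so E-series; the 4-jet and mu = 6 give E_6.

6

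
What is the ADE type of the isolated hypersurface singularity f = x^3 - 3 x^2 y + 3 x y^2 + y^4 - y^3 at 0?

The Hessian of f at 0 has rank 0. Corank 2; j^3 = (x - y)^3 is a perfect cube, so E-series; the 4-jet and mu = 6 give E_6.

E_{6}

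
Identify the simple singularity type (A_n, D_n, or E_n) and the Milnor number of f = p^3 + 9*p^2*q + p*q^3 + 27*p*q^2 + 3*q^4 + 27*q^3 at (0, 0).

Type E7, Milnor number mu = 7.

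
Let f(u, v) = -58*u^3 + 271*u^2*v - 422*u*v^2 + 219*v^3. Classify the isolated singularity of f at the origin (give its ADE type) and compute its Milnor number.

The Hessian of f at 0 has rank 0. Corank 2; j^3 = -(2*u - 3*v)*(29*u^2 - 92*u*v + 73*v^2) splits into three distinct lines over C (the quadratic factor has nonzero discriminant), so D_4.

Type D4, Milnor number mu = 4.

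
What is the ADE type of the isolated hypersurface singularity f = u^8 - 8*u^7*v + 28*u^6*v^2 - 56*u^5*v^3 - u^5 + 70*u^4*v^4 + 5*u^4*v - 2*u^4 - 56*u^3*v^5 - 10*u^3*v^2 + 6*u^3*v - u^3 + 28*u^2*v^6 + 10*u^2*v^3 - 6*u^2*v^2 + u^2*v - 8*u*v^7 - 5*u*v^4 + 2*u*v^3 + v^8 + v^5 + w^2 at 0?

D_9

The Hessian of f at 0 has rank 1. Corank 2; j^3 = -u^2*(u - v) has shape L^2 M (L != M), so D-series; mu = 9 gives D_9.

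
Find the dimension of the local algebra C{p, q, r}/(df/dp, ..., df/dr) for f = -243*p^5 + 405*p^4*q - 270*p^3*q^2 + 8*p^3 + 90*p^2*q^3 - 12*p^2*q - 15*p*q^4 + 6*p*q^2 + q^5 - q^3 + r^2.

The Hessian of f at 0 is [[0, 0, 0], [0, 0, 0], [0, 0, 2]] with rank 1, so corank 2. A Groebner basis of the Jacobian ideal J(f) in C{p,q,r} is {q^5, p*q^3 - 11*q^4/24, p^2 - p*q + q^2/4, r}; counting standard monomials gives mu = 8. Corank 2; j^3 = (2*p - q)^3 is a perfect cube, so E-series; the 5-jet and mu = 8 give E_8.

8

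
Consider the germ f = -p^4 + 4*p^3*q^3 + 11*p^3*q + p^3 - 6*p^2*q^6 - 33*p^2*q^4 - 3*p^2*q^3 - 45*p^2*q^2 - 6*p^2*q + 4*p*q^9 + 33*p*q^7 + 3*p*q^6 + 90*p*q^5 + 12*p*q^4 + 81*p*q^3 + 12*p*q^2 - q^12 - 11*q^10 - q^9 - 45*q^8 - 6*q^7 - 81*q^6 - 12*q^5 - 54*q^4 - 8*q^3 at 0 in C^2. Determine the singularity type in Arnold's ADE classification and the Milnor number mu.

Type E7, Milnor number mu = 7.

The Hessian of f at 0 has rank 0. Corank 2; j^3 = (p - 2*q)^3 is a perfect cube, so E-series; the 4-jet and mu = 7 give E_7.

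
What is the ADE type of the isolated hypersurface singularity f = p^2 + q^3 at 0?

The Hessian of f at 0 has rank 1. Corank 1: A-series; mu = 2 gives A_2.

A2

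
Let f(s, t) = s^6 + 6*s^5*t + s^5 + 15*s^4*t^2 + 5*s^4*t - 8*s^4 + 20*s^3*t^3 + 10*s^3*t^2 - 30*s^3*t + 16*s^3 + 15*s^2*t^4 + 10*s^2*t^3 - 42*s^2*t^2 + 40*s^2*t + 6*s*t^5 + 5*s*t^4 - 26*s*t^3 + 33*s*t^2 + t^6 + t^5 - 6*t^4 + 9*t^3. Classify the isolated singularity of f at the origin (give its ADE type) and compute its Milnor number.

Type D7, Milnor number mu = 7.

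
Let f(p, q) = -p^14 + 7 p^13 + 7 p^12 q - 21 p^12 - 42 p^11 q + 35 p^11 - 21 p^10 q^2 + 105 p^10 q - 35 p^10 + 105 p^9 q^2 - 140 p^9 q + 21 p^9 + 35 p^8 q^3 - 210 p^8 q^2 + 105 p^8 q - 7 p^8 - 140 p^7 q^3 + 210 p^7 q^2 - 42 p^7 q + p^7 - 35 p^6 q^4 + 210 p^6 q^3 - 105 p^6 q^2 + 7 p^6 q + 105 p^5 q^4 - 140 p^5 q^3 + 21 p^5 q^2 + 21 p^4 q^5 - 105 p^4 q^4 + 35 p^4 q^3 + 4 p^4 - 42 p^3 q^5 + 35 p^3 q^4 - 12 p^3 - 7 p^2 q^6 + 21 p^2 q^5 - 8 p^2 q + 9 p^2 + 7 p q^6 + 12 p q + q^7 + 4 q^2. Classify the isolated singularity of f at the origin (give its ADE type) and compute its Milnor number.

Type A_6, Milnor number mu = 6.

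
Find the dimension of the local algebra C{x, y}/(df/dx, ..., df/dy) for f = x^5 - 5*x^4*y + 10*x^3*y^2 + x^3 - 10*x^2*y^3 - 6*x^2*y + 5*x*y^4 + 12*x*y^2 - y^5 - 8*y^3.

8

The Hessian of f at 0 has rank 0. Corank 2; j^3 = (x - 2*y)^3 is a perfect cube, so E-series; the 5-jet and mu = 8 give E_8.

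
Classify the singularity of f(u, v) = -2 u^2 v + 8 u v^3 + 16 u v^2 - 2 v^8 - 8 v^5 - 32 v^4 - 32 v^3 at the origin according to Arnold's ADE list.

D9

The Hessian of f at 0 has rank 0. Corank 2; j^3 = -2*v*(u - 4*v)^2 has shape L^2 M (L != M), so D-series; mu = 9 gives D_9.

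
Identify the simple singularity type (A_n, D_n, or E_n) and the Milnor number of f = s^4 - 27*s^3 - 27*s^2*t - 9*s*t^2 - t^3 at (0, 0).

The Hessian of f at 0 is [[0, 0], [0, 0]] with rank 0, so corank 2. A Groebner basis of the Jacobian ideal J(f) in C{s,t} is {t^4, s*t^2 + 2*t^3/9, s^2 + 2*s*t/3 + t^2/9}; counting standard monomials gives mu = 6. Corank 2; j^3 = -(3*s + t)^3 is a perfect cube, so E-series; the 4-jet and mu = 6 give E_6.

Type E6, Milnor number mu = 6.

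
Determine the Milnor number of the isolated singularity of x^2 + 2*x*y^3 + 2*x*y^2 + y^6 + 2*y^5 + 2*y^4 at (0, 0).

The Hessian of f at 0 is [[2, 0], [0, 0]] with rank 1, so corank 1. A Groebner basis of the Jacobian ideal J(f) in C{x,y} is {x^2, x*y, x + y^2}; counting standard monomials gives mu = 3. Corank 1: A-series; mu = 3 gives A_3.

3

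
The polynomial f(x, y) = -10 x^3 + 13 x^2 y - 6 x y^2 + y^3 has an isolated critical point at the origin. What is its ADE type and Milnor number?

Type D_4, Milnor number mu = 4.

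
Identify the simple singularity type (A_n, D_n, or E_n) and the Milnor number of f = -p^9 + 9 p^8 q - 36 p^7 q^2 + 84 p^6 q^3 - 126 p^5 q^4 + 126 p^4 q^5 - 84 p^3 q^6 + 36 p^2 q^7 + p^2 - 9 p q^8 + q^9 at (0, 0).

Type A8, Milnor number mu = 8.

The Hessian of f at 0 has rank 1. Corank 1: A-series; mu = 8 gives A_8.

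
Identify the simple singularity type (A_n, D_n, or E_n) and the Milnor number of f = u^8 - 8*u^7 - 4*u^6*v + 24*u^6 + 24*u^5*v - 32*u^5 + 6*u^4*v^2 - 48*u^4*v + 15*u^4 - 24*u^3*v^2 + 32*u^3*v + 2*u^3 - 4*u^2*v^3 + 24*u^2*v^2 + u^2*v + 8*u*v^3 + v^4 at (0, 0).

The Hessian of f at 0 has rank 0. Corank 2; j^3 = u^2*(2*u + v) has shape L^2 M (L != M), so D-series; mu = 5 gives D_5.

Type D_5, Milnor number mu = 5.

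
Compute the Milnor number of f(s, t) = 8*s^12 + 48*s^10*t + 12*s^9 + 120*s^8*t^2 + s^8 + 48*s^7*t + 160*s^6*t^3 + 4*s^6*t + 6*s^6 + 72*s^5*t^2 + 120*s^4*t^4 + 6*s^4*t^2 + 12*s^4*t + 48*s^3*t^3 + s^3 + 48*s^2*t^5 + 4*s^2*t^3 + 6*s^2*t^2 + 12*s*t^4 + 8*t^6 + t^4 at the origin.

The Hessian of f at 0 is [[0, 0], [0, 0]] with rank 0, so corank 2. A Groebner basis of the Jacobian ideal J(f) in C{s,t} is {s^3, s^2*t, s^2/4 + s*t^2, t^3}; counting standard monomials gives mu = 6. Corank 2; j^3 = s^3 is a perfect cube, so E-series; the 4-jet and mu = 6 give E_6.

6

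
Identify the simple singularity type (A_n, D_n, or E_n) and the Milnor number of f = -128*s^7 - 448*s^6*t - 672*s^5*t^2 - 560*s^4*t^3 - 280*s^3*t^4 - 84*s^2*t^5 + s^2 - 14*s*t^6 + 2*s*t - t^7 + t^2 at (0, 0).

The Hessian of f at 0 has rank 1. Corank 1: A-series; mu = 6 gives A_6.

Type A6, Milnor number mu = 6.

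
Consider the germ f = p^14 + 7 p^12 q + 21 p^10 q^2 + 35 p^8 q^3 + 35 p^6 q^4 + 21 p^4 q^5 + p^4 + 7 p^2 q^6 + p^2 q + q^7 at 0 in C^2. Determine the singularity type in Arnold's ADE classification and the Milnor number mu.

Type D_8, Milnor number mu = 8.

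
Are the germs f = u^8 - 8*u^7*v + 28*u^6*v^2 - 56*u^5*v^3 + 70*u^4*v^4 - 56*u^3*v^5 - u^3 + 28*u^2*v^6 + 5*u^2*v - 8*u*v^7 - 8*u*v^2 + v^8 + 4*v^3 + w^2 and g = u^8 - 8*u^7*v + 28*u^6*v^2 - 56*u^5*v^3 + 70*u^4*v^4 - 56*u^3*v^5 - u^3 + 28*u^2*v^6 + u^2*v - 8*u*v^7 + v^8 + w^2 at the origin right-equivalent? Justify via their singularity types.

The Hessian of f at 0 has rank 1. Corank 2; j^3 = -(u - 2*v)^2*(u - v) has shape L^2 M (L != M), so D-series; mu = 9 gives D_9. The Hessian of g at 0 has rank 1. Corank 2; j^3 = -u^2*(u - v) has shape L^2 M (L != M), so D-series; mu = 9 gives D_9. Both have type D_9, hence right-equivalent.

Yes.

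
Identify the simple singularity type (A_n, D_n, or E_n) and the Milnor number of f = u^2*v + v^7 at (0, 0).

Type D8, Milnor number mu = 8.

The Hessian of f at 0 has rank 0. Corank 2; j^3 = u^2*v has shape L^2 M (L != M), so D-series; mu = 8 gives D_8.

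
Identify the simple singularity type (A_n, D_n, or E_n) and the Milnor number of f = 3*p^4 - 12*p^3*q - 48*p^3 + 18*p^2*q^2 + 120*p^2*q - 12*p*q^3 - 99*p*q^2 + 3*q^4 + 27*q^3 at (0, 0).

Type D5, Milnor number mu = 5.

The Hessian of f at 0 is [[0, 0], [0, 0]] with rank 0, so corank 2. A Groebner basis of the Jacobian ideal J(f) in C{p,q} is {p*q^2 + 48*p*q - 36*q^2, 64*p*q + q^3 - 48*q^2, p^2 - 7*p*q/4 + 3*q^2/4}; counting standard monomials gives mu = 5. Corank 2; j^3 = -3*(p - q)*(4*p - 3*q)^2 has shape L^2 M (L != M), so D-series; mu = 5 gives D_5.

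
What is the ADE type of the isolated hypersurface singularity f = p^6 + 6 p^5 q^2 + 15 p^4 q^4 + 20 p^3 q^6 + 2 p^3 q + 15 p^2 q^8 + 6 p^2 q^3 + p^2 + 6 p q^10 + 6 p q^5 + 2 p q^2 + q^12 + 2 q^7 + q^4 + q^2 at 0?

A_{1}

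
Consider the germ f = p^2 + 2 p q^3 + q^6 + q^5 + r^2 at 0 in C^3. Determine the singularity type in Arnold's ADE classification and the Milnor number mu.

The Hessian of f at 0 has rank 2. Corank 1: A-series; mu = 4 gives A_4.

Type A_{4}, Milnor number mu = 4.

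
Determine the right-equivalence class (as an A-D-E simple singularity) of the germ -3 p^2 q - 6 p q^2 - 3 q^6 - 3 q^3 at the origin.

D_{7}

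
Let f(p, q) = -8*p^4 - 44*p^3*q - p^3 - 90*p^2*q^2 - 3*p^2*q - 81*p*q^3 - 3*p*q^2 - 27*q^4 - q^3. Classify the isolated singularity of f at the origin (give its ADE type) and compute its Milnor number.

Type E_{7}, Milnor number mu = 7.

The Hessian of f at 0 has rank 0. Corank 2; j^3 = -(p + q)^3 is a perfect cube, so E-series; the 4-jet and mu = 7 give E_7.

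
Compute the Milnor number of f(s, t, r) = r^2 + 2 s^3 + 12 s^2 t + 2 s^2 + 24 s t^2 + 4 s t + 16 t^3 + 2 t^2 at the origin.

2

The Hessian of f at 0 is [[4, 4, 0], [4, 4, 0], [0, 0, 2]] with rank 2, so corank 1. A Groebner basis of the Jacobian ideal J(f) in C{s,t,r} is {t^2, s + t, r}; counting standard monomials gives mu = 2. Corank 1: A-series; mu = 2 gives A_2.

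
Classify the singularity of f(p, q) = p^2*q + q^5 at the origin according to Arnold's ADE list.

D6

The Hessian of f at 0 has rank 0. Corank 2; j^3 = p^2*q has shape L^2 M (L != M), so D-series; mu = 6 gives D_6.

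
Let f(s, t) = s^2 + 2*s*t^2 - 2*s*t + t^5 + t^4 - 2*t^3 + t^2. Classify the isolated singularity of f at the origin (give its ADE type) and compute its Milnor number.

Type A_{4}, Milnor number mu = 4.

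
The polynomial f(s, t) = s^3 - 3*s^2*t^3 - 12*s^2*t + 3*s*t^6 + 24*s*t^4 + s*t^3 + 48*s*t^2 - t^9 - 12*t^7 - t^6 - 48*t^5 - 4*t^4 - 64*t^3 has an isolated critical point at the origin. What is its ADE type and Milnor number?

Type E_7, Milnor number mu = 7.

The Hessian of f at 0 has rank 0. Corank 2; j^3 = (s - 4*t)^3 is a perfect cube, so E-series; the 4-jet and mu = 7 give E_7.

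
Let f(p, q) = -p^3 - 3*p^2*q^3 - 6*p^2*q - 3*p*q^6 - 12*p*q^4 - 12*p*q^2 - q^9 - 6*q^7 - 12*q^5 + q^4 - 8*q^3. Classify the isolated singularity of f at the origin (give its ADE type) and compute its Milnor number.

The Hessian of f at 0 has rank 0. Corank 2; j^3 = -(p + 2*q)^3 is a perfect cube, so E-series; the 4-jet and mu = 6 give E_6.

Type E_6, Milnor number mu = 6.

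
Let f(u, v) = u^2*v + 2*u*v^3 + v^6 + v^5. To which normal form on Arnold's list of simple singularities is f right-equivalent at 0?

The Hessian of f at 0 is [[0, 0], [0, 0]] with rank 0, so corank 2. A Groebner basis of the Jacobian ideal J(f) in C{u,v} is {u^3, u^2*v + u^2/6 + u*v^2/6, u*v + v^3}; counting standard monomials gives mu = 7. Corank 2; j^3 = u^2*v has shape L^2 M (L != M), so D-series; mu = 7 gives D_7.

D_{7}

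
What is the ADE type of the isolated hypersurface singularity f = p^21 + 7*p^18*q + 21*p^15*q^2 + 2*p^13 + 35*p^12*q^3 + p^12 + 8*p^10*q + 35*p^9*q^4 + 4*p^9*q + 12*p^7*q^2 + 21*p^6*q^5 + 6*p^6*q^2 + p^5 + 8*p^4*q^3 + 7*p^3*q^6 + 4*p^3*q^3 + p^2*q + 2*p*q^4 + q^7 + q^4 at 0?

D_{5}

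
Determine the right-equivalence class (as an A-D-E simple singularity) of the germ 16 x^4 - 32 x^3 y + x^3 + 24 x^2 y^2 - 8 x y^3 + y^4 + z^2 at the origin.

E6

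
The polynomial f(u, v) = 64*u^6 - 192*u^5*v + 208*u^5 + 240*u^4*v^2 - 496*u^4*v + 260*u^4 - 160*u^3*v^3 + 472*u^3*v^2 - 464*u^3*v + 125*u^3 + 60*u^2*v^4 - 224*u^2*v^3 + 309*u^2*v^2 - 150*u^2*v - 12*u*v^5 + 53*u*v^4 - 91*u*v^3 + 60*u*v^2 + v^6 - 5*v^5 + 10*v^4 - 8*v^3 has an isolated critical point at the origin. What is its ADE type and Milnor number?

The Hessian of f at 0 has rank 0. Corank 2; j^3 = (5*u - 2*v)^3 is a perfect cube, so E-series; the 4-jet and mu = 7 give E_7.

Type E7, Milnor number mu = 7.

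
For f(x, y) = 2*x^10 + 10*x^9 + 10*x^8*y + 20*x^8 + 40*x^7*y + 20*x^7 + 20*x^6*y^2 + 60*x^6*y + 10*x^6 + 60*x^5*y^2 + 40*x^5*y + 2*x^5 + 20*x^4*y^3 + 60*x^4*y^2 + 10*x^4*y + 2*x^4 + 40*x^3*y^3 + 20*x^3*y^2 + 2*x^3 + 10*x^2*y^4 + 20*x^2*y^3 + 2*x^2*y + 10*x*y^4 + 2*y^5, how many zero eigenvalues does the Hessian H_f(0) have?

2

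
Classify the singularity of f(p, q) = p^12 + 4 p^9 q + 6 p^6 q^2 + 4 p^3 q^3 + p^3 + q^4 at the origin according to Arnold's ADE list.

E6

The Hessian of f at 0 has rank 0. Corank 2; j^3 = p^3 is a perfect cube, so E-series; the 4-jet and mu = 6 give E_6.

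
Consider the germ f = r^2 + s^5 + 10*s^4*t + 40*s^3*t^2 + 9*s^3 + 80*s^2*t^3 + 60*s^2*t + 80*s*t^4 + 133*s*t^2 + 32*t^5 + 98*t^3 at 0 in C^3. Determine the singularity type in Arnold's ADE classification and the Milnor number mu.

Type D6, Milnor number mu = 6.

The Hessian of f at 0 has rank 1. Corank 2; j^3 = (s + 2*t)*(3*s + 7*t)^2 has shape L^2 M (L != M), so D-series; mu = 6 gives D_6.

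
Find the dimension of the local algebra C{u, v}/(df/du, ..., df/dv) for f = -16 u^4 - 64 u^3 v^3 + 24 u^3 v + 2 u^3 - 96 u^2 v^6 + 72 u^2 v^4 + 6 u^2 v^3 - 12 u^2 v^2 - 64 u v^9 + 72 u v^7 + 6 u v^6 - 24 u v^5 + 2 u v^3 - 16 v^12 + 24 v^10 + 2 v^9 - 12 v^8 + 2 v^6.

The Hessian of f at 0 is [[0, 0], [0, 0]] with rank 0, so corank 2. A Groebner basis of the Jacobian ideal J(f) in C{u,v} is {3*u^2/4 + v^4 + v^3/4, u^3, u^2*v - u^2/4 - v^3/12, -u^2 + u*v^2 - v^3/3}; counting standard monomials gives mu = 7. Corank 2; j^3 = 2*u^3 is a perfect cube, so E-series; the 4-jet and mu = 7 give E_7.

7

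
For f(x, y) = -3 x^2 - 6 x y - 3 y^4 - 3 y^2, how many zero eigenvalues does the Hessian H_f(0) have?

1

Hessian at 0 has rank 1.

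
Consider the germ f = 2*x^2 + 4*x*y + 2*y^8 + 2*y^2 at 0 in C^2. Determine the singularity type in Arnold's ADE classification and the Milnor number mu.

The Hessian of f at 0 is [[4, 4], [4, 4]] with rank 1, so corank 1. A Groebner basis of the Jacobian ideal J(f) in C{x,y} is {y^7, x + y}; counting standard monomials gives mu = 7. Corank 1: A-series; mu = 7 gives A_7.

Type A_{7}, Milnor number mu = 7.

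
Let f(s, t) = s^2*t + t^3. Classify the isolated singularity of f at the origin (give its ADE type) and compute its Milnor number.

The Hessian of f at 0 has rank 0. Corank 2; j^3 = t*(s^2 + t^2) splits into three distinct lines over C (the quadratic factor has nonzero discriminant), so D_4.

Type D_4, Milnor number mu = 4.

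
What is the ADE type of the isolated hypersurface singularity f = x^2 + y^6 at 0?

A_5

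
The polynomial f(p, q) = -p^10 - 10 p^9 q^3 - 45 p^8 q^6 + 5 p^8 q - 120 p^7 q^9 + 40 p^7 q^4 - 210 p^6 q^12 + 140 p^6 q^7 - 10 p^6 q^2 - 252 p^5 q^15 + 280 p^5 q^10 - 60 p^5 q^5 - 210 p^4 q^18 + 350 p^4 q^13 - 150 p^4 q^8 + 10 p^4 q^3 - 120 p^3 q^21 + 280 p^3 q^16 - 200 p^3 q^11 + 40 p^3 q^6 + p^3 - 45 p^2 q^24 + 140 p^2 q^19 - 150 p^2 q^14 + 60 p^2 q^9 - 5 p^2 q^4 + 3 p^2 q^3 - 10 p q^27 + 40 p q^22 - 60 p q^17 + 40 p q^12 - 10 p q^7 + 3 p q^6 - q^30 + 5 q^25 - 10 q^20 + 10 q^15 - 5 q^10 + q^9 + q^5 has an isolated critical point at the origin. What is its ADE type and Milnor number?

The Hessian of f at 0 is [[0, 0], [0, 0]] with rank 0, so corank 2. A Groebner basis of the Jacobian ideal J(f) in C{p,q} is {p^2/2 + p*q^3, q^4, p^3, p^2*q}; counting standard monomials gives mu = 8. Corank 2; j^3 = p^3 is a perfect cube, so E-series; the 5-jet and mu = 8 give E_8.

Type E_{8}, Milnor number mu = 8.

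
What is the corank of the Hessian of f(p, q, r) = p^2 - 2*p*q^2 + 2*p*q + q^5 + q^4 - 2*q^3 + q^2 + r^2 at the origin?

1

The Hessian at 0 is [[2, 2, 0], [2, 2, 0], [0, 0, 2]] of rank 2; hence corank 1.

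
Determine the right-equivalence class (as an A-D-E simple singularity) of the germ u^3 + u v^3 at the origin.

The Hessian of f at 0 has rank 0. Corank 2; j^3 = u^3 is a perfect cube, so E-series; the 4-jet and mu = 7 give E_7.

E7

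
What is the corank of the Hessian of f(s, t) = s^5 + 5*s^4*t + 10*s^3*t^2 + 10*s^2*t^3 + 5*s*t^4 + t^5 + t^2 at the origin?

1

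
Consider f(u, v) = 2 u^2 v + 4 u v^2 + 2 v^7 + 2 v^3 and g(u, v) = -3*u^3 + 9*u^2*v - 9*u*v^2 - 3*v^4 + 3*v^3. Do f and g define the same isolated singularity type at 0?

The Hessian of f at 0 is [[0, 0], [0, 0]] with rank 0, so corank 2. A Groebner basis of the Jacobian ideal J(f) in C{u,v} is {u^2/7 + v^6 - v^2/7, u^3 + v^3, u*v + v^2}; counting standard monomials gives mu = 8. Corank 2; j^3 = 2*v*(u + v)^2 has shape L^2 M (L != M), so D-series; mu = 8 gives D_8. The Hessian of g at 0 is [[0, 0], [0, 0]] with rank 0, so corank 2. A Groebner basis of the Jacobian ideal J(g) in C{u,v} is {v^3, u^2 - 2*u*v + v^2}; counting standard monomials gives mu = 6. Corank 2; j^3 = -3*(u - v)^3 is a perfect cube, so E-series; the 4-jet and mu = 6 give E_6. f is D_8 but g is E_6, hence not right-equivalent.

No.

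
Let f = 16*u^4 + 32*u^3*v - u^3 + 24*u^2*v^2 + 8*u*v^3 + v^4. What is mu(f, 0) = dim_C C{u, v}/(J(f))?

6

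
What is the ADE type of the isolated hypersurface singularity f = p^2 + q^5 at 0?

The Hessian of f at 0 has rank 1. Corank 1: A-series; mu = 4 gives A_4.

A_4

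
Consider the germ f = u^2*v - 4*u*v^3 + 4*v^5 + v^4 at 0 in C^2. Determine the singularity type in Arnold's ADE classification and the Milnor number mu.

The Hessian of f at 0 is [[0, 0], [0, 0]] with rank 0, so corank 2. A Groebner basis of the Jacobian ideal J(f) in C{u,v} is {u*v^2, -u*v/2 + v^3, u^2 + 2*u*v}; counting standard monomials gives mu = 5. Corank 2; j^3 = u^2*v has shape L^2 M (L != M), so D-series; mu = 5 gives D_5.

Type D_{5}, Milnor number mu = 5.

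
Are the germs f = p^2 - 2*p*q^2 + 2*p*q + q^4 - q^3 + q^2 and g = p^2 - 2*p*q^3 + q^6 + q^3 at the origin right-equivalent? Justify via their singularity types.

Yes.

The Hessian of f at 0 is [[2, 2], [2, 2]] with rank 1, so corank 1. A Groebner basis of the Jacobian ideal J(f) in C{p,q} is {q^2, p + q}; counting standard monomials gives mu = 2. Corank 1: A-series; mu = 2 gives A_2. The Hessian of g at 0 is [[2, 0], [0, 0]] with rank 1, so corank 1. A Groebner basis of the Jacobian ideal J(g) in C{p,q} is {q^2, p}; counting standard monomials gives mu = 2. Corank 1: A-series; mu = 2 gives A_2. Both have type A_2, hence right-equivalent.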